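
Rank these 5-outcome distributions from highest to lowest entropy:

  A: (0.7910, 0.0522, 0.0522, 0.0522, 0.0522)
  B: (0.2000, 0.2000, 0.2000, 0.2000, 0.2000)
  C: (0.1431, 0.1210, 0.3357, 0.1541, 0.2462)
B > C > A

Key insight: Entropy is maximized by uniform distributions and minimized by concentrated distributions.

- Uniform distributions have maximum entropy log₂(5) = 2.3219 bits
- The more "peaked" or concentrated a distribution, the lower its entropy

Entropies:
  H(A) = 1.1576 bits
  H(B) = 2.3219 bits
  H(C) = 2.2122 bits

Ranking: B > C > A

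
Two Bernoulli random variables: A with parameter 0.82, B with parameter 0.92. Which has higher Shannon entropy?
A

For binary distributions, entropy is maximized at p=0.5 and decreases as p moves toward 0 or 1.

H(A) = H(0.82) = 0.6801 bits
H(B) = H(0.92) = 0.4022 bits

Distribution A (p=0.82) is closer to uniform (p=0.5), so it has higher entropy.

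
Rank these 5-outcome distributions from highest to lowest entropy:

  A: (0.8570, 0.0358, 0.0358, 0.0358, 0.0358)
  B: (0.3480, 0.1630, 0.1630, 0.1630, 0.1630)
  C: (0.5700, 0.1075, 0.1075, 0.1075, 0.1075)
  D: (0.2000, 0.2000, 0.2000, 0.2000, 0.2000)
D > B > C > A

Key insight: Entropy is maximized by uniform distributions and minimized by concentrated distributions.

Entropies:
  H(A) = 0.8780 bits
  H(B) = 2.2363 bits
  H(C) = 1.8458 bits
  H(D) = 2.3219 bits

Ranking: D > B > C > A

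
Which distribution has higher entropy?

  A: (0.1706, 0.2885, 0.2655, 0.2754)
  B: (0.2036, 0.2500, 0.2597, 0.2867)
B

Both distributions are close to uniform, making this a harder comparison.

H(A) = 1.9730 bits
H(B) = 1.9894 bits

The distribution closer to uniform has higher entropy.
Answer: B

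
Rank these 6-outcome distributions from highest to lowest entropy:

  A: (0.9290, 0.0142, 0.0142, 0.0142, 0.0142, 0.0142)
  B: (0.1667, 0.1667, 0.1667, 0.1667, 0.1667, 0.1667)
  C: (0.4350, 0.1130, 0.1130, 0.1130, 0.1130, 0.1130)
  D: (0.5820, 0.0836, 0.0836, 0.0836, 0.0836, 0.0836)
B > C > D > A

Key insight: Entropy is maximized by uniform distributions and minimized by concentrated distributions.

Entropies:
  H(A) = 0.5345 bits
  H(B) = 2.5850 bits
  H(C) = 2.2997 bits
  H(D) = 1.9511 bits

Ranking: B > C > D > A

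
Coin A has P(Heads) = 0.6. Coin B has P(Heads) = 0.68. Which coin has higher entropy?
A

For binary distributions, entropy is maximized at p=0.5 and decreases as p moves toward 0 or 1.

H(A) = H(0.6) = 0.9710 bits
H(B) = H(0.68) = 0.9044 bits

Distribution A (p=0.6) is closer to uniform (p=0.5), so it has higher entropy.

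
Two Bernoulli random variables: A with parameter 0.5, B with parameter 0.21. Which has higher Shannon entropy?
A

For binary distributions, entropy is maximized at p=0.5 and decreases as p moves toward 0 or 1.

H(A) = H(0.5) = 1.0000 bits
H(B) = H(0.21) = 0.7415 bits

Distribution A (p=0.5) is closer to uniform (p=0.5), so it has higher entropy.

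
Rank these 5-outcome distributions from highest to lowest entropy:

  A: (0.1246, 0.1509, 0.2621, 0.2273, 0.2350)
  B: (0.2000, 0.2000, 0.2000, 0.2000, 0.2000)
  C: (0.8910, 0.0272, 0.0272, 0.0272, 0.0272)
B > A > C

Key insight: Entropy is maximized by uniform distributions and minimized by concentrated distributions.

- Uniform distributions have maximum entropy log₂(5) = 2.3219 bits
- The more "peaked" or concentrated a distribution, the lower its entropy

Entropies:
  H(A) = 2.2693 bits
  H(B) = 2.3219 bits
  H(C) = 0.7149 bits

Ranking: B > A > C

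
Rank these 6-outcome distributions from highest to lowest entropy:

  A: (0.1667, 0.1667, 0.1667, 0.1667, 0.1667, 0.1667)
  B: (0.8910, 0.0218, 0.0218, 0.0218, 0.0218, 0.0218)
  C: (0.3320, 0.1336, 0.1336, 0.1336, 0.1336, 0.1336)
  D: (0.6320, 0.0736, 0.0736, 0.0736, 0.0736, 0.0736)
A > C > D > B

Key insight: Entropy is maximized by uniform distributions and minimized by concentrated distributions.

Entropies:
  H(A) = 2.5850 bits
  H(B) = 0.7500 bits
  H(C) = 2.4680 bits
  H(D) = 1.8036 bits

Ranking: A > C > D > B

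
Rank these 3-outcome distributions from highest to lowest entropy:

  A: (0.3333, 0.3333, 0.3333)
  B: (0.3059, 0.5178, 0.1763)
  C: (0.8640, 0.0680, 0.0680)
A > B > C

Key insight: Entropy is maximized by uniform distributions and minimized by concentrated distributions.

- Uniform distributions have maximum entropy log₂(3) = 1.5850 bits
- The more "peaked" or concentrated a distribution, the lower its entropy

Entropies:
  H(A) = 1.5850 bits
  H(B) = 1.4558 bits
  H(C) = 0.7097 bits

Ranking: A > B > C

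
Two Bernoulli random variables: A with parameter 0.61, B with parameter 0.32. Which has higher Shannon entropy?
A

For binary distributions, entropy is maximized at p=0.5 and decreases as p moves toward 0 or 1.

H(A) = H(0.61) = 0.9648 bits
H(B) = H(0.32) = 0.9044 bits

Distribution A (p=0.61) is closer to uniform (p=0.5), so it has higher entropy.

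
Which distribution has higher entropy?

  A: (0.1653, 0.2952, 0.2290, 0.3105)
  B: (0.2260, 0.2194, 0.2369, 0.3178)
B

Both distributions are close to uniform, making this a harder comparison.

H(A) = 1.9598 bits
H(B) = 1.9828 bits

The distribution closer to uniform has higher entropy.
Answer: B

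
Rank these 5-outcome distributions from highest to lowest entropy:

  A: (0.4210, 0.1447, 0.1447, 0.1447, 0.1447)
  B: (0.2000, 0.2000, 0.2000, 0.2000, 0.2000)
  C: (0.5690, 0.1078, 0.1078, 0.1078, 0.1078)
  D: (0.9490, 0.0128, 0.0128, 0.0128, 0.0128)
B > A > C > D

Key insight: Entropy is maximized by uniform distributions and minimized by concentrated distributions.

Entropies:
  H(A) = 2.1399 bits
  H(B) = 2.3219 bits
  H(C) = 1.8482 bits
  H(D) = 0.3926 bits

Ranking: B > A > C > D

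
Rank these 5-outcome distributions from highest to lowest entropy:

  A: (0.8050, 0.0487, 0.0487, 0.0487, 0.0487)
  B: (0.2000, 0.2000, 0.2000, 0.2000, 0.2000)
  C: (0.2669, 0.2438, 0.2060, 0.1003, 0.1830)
B > C > A

Key insight: Entropy is maximized by uniform distributions and minimized by concentrated distributions.

- Uniform distributions have maximum entropy log₂(5) = 2.3219 bits
- The more "peaked" or concentrated a distribution, the lower its entropy

Entropies:
  H(A) = 1.1018 bits
  H(B) = 2.3219 bits
  H(C) = 2.2557 bits

Ranking: B > C > A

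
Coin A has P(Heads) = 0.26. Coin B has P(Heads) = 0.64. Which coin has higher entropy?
B

For binary distributions, entropy is maximized at p=0.5 and decreases as p moves toward 0 or 1.

H(A) = H(0.26) = 0.8267 bits
H(B) = H(0.64) = 0.9427 bits

Distribution B (p=0.64) is closer to uniform (p=0.5), so it has higher entropy.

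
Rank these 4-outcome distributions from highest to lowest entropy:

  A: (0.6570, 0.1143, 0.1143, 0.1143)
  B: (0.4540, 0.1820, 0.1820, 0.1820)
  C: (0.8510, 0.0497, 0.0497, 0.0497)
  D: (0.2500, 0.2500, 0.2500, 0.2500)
D > B > A > C

Key insight: Entropy is maximized by uniform distributions and minimized by concentrated distributions.

Entropies:
  H(A) = 1.4713 bits
  H(B) = 1.8593 bits
  H(C) = 0.8435 bits
  H(D) = 2.0000 bits

Ranking: D > B > A > C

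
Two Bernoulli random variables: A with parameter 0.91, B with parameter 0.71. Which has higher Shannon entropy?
B

For binary distributions, entropy is maximized at p=0.5 and decreases as p moves toward 0 or 1.

H(A) = H(0.91) = 0.4365 bits
H(B) = H(0.71) = 0.8687 bits

Distribution B (p=0.71) is closer to uniform (p=0.5), so it has higher entropy.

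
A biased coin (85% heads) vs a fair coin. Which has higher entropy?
Fair coin

The fair coin is uniform (p=0.5), maximizing binary entropy at 1 bit. The biased coin has H(0.85) ≈ 0.610 bits — its outcome is more predictable, so its entropy is lower.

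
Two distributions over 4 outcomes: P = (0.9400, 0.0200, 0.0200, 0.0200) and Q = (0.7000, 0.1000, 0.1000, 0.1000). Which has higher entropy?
Q

P is highly concentrated on one outcome (94%), making it nearly deterministic. Q spreads its mass more evenly (max 70%). The more spread-out distribution has higher entropy: H(P) ≈ 0.423 bits, H(Q) ≈ 1.357 bits.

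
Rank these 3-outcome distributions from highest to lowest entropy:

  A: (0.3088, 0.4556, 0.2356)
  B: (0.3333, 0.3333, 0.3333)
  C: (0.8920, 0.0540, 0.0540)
B > A > C

Key insight: Entropy is maximized by uniform distributions and minimized by concentrated distributions.

- Uniform distributions have maximum entropy log₂(3) = 1.5850 bits
- The more "peaked" or concentrated a distribution, the lower its entropy

Entropies:
  H(A) = 1.5315 bits
  H(B) = 1.5850 bits
  H(C) = 0.6019 bits

Ranking: B > A > C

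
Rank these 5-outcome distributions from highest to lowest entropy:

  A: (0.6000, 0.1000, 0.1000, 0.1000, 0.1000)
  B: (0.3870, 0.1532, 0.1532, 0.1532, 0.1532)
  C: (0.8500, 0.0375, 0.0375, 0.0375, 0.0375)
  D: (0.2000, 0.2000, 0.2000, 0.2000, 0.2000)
D > B > A > C

Key insight: Entropy is maximized by uniform distributions and minimized by concentrated distributions.

Entropies:
  H(A) = 1.7710 bits
  H(B) = 2.1888 bits
  H(C) = 0.9098 bits
  H(D) = 2.3219 bits

Ranking: D > B > A > C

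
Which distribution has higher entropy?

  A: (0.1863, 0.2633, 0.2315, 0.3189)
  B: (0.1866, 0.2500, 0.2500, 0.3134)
B

Both distributions are close to uniform, making this a harder comparison.

H(A) = 1.9730 bits
H(B) = 1.9765 bits

The distribution closer to uniform has higher entropy.
Answer: B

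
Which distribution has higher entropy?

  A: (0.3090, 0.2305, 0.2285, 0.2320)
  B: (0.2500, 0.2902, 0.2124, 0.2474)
B

Both distributions are close to uniform, making this a harder comparison.

H(A) = 1.9872 bits
H(B) = 1.9913 bits

The distribution closer to uniform has higher entropy.
Answer: B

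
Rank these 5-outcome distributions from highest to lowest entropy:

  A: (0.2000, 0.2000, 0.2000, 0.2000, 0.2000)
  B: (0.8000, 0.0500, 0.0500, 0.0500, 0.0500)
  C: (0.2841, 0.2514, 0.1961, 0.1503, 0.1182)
A > C > B

Key insight: Entropy is maximized by uniform distributions and minimized by concentrated distributions.

- Uniform distributions have maximum entropy log₂(5) = 2.3219 bits
- The more "peaked" or concentrated a distribution, the lower its entropy

Entropies:
  H(A) = 2.3219 bits
  H(B) = 1.1219 bits
  H(C) = 2.2524 bits

Ranking: A > C > B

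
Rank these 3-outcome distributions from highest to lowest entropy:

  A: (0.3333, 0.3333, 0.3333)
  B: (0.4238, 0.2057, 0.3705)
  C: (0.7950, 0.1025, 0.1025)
A > B > C

Key insight: Entropy is maximized by uniform distributions and minimized by concentrated distributions.

- Uniform distributions have maximum entropy log₂(3) = 1.5850 bits
- The more "peaked" or concentrated a distribution, the lower its entropy

Entropies:
  H(A) = 1.5850 bits
  H(B) = 1.5249 bits
  H(C) = 0.9368 bits

Ranking: A > B > C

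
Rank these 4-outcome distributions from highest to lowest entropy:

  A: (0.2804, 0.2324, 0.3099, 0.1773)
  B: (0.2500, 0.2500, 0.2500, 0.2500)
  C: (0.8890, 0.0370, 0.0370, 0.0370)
B > A > C

Key insight: Entropy is maximized by uniform distributions and minimized by concentrated distributions.

- Uniform distributions have maximum entropy log₂(4) = 2.0000 bits
- The more "peaked" or concentrated a distribution, the lower its entropy

Entropies:
  H(A) = 1.9699 bits
  H(B) = 2.0000 bits
  H(C) = 0.6789 bits

Ranking: B > A > C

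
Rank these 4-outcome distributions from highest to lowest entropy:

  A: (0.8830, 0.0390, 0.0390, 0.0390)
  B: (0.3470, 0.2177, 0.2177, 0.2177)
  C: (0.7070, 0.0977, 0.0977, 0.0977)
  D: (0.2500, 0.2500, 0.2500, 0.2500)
D > B > C > A

Key insight: Entropy is maximized by uniform distributions and minimized by concentrated distributions.

Entropies:
  H(A) = 0.7061 bits
  H(B) = 1.9663 bits
  H(C) = 1.3370 bits
  H(D) = 2.0000 bits

Ranking: D > B > C > A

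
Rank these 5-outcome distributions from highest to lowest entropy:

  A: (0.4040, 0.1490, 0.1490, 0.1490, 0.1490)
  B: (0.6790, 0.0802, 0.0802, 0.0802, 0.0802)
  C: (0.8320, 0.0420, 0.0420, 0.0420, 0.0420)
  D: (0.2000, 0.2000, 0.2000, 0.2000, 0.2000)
D > A > B > C

Key insight: Entropy is maximized by uniform distributions and minimized by concentrated distributions.

Entropies:
  H(A) = 2.1652 bits
  H(B) = 1.5475 bits
  H(C) = 0.9891 bits
  H(D) = 2.3219 bits

Ranking: D > A > B > C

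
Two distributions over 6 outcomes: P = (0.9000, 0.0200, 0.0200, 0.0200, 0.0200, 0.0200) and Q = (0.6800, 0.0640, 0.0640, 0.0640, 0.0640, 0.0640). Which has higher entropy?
Q

P is highly concentrated on one outcome (90%), making it nearly deterministic. Q spreads its mass more evenly (max 68%). The more spread-out distribution has higher entropy: H(P) ≈ 0.701 bits, H(Q) ≈ 1.647 bits.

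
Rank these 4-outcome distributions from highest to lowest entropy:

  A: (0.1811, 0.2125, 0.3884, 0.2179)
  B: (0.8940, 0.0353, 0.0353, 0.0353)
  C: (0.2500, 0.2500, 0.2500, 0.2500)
C > A > B

Key insight: Entropy is maximized by uniform distributions and minimized by concentrated distributions.

- Uniform distributions have maximum entropy log₂(4) = 2.0000 bits
- The more "peaked" or concentrated a distribution, the lower its entropy

Entropies:
  H(A) = 1.9303 bits
  H(B) = 0.6557 bits
  H(C) = 2.0000 bits

Ranking: C > A > B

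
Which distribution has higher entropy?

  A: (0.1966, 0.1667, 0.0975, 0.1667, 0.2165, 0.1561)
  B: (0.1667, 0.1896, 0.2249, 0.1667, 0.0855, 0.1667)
A

Both distributions are close to uniform, making this a harder comparison.

H(A) = 2.5466 bits
H(B) = 2.5348 bits

The distribution closer to uniform has higher entropy.
Answer: A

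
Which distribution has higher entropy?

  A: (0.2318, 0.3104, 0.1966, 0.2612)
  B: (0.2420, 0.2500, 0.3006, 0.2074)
B

Both distributions are close to uniform, making this a harder comparison.

H(A) = 1.9800 bits
H(B) = 1.9873 bits

The distribution closer to uniform has higher entropy.
Answer: B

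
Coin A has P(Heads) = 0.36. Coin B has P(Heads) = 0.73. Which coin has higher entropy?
A

For binary distributions, entropy is maximized at p=0.5 and decreases as p moves toward 0 or 1.

H(A) = H(0.36) = 0.9427 bits
H(B) = H(0.73) = 0.8415 bits

Distribution A (p=0.36) is closer to uniform (p=0.5), so it has higher entropy.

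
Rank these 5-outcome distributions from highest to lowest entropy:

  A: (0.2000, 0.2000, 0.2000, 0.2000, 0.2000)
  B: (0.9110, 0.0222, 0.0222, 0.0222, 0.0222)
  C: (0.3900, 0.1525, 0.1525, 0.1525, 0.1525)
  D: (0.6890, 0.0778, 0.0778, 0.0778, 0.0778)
A > C > D > B

Key insight: Entropy is maximized by uniform distributions and minimized by concentrated distributions.

Entropies:
  H(A) = 2.3219 bits
  H(B) = 0.6111 bits
  H(C) = 2.1848 bits
  H(D) = 1.5163 bits

Ranking: A > C > D > B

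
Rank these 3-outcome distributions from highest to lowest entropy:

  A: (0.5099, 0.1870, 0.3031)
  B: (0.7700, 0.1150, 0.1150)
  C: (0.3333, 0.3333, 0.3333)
C > A > B

Key insight: Entropy is maximized by uniform distributions and minimized by concentrated distributions.

- Uniform distributions have maximum entropy log₂(3) = 1.5850 bits
- The more "peaked" or concentrated a distribution, the lower its entropy

Entropies:
  H(A) = 1.4698 bits
  H(B) = 1.0080 bits
  H(C) = 1.5850 bits

Ranking: C > A > B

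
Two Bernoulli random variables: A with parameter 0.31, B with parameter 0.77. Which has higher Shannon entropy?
A

For binary distributions, entropy is maximized at p=0.5 and decreases as p moves toward 0 or 1.

H(A) = H(0.31) = 0.8932 bits
H(B) = H(0.77) = 0.7780 bits

Distribution A (p=0.31) is closer to uniform (p=0.5), so it has higher entropy.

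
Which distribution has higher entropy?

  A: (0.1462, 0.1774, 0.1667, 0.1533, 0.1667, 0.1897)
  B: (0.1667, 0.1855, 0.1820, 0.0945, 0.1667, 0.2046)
A

Both distributions are close to uniform, making this a harder comparison.

H(A) = 2.5796 bits
H(B) = 2.5500 bits

The distribution closer to uniform has higher entropy.
Answer: A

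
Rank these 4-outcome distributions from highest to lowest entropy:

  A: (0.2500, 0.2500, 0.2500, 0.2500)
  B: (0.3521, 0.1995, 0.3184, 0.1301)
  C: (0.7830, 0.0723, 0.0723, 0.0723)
A > B > C

Key insight: Entropy is maximized by uniform distributions and minimized by concentrated distributions.

- Uniform distributions have maximum entropy log₂(4) = 2.0000 bits
- The more "peaked" or concentrated a distribution, the lower its entropy

Entropies:
  H(A) = 2.0000 bits
  H(B) = 1.9026 bits
  H(C) = 1.0986 bits

Ranking: A > B > C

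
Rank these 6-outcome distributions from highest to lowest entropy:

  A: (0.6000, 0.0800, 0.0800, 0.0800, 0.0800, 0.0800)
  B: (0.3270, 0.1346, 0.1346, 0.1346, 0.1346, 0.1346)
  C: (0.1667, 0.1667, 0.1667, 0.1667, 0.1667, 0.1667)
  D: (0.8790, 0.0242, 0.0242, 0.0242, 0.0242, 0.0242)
C > B > A > D

Key insight: Entropy is maximized by uniform distributions and minimized by concentrated distributions.

Entropies:
  H(A) = 1.8997 bits
  H(B) = 2.4745 bits
  H(C) = 2.5850 bits
  H(D) = 0.8132 bits

Ranking: C > B > A > D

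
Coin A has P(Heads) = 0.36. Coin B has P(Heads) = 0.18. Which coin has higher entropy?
A

For binary distributions, entropy is maximized at p=0.5 and decreases as p moves toward 0 or 1.

H(A) = H(0.36) = 0.9427 bits
H(B) = H(0.18) = 0.6801 bits

Distribution A (p=0.36) is closer to uniform (p=0.5), so it has higher entropy.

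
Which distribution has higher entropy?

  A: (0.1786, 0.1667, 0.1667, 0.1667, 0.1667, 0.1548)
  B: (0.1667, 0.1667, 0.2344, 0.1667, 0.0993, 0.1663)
A

Both distributions are close to uniform, making this a harder comparison.

H(A) = 2.5837 bits
H(B) = 2.5443 bits

The distribution closer to uniform has higher entropy.
Answer: A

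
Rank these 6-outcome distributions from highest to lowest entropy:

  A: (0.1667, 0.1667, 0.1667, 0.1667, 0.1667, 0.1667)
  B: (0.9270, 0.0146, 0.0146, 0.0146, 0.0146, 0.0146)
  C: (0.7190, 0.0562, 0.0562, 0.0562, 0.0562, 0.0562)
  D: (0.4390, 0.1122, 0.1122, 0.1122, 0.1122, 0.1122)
A > D > C > B

Key insight: Entropy is maximized by uniform distributions and minimized by concentrated distributions.

Entropies:
  H(A) = 2.5850 bits
  H(B) = 0.5465 bits
  H(C) = 1.5093 bits
  H(D) = 2.2918 bits

Ranking: A > D > C > B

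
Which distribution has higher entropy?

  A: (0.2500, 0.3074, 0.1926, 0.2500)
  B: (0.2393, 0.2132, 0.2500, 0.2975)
B

Both distributions are close to uniform, making this a harder comparison.

H(A) = 1.9808 bits
H(B) = 1.9894 bits

The distribution closer to uniform has higher entropy.
Answer: B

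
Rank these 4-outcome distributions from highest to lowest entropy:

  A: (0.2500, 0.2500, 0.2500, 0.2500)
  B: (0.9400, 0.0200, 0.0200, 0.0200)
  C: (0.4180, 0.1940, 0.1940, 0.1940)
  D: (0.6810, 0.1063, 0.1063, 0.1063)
A > C > D > B

Key insight: Entropy is maximized by uniform distributions and minimized by concentrated distributions.

Entropies:
  H(A) = 2.0000 bits
  H(B) = 0.4225 bits
  H(C) = 1.9030 bits
  H(D) = 1.4089 bits

Ranking: A > C > D > B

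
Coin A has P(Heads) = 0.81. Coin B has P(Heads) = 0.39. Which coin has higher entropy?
B

For binary distributions, entropy is maximized at p=0.5 and decreases as p moves toward 0 or 1.

H(A) = H(0.81) = 0.7015 bits
H(B) = H(0.39) = 0.9648 bits

Distribution B (p=0.39) is closer to uniform (p=0.5), so it has higher entropy.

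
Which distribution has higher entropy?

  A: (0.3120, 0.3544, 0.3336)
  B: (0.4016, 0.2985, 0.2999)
A

Both distributions are close to uniform, making this a harder comparison.

H(A) = 1.5830 bits
H(B) = 1.5703 bits

The distribution closer to uniform has higher entropy.
Answer: A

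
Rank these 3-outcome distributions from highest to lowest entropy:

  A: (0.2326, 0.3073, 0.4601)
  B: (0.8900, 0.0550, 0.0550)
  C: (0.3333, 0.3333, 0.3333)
C > A > B

Key insight: Entropy is maximized by uniform distributions and minimized by concentrated distributions.

- Uniform distributions have maximum entropy log₂(3) = 1.5850 bits
- The more "peaked" or concentrated a distribution, the lower its entropy

Entropies:
  H(A) = 1.5278 bits
  H(B) = 0.6099 bits
  H(C) = 1.5850 bits

Ranking: C > A > B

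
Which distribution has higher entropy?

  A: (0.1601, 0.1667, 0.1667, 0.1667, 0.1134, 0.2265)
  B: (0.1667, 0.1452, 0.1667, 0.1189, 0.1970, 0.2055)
B

Both distributions are close to uniform, making this a harder comparison.

H(A) = 2.5570 bits
H(B) = 2.5621 bits

The distribution closer to uniform has higher entropy.
Answer: B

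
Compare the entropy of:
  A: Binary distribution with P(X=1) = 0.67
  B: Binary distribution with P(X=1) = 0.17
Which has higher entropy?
A

For binary distributions, entropy is maximized at p=0.5 and decreases as p moves toward 0 or 1.

H(A) = H(0.67) = 0.9149 bits
H(B) = H(0.17) = 0.6577 bits

Distribution A (p=0.67) is closer to uniform (p=0.5), so it has higher entropy.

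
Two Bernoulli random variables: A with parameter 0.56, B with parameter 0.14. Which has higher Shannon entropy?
A

For binary distributions, entropy is maximized at p=0.5 and decreases as p moves toward 0 or 1.

H(A) = H(0.56) = 0.9896 bits
H(B) = H(0.14) = 0.5842 bits

Distribution A (p=0.56) is closer to uniform (p=0.5), so it has higher entropy.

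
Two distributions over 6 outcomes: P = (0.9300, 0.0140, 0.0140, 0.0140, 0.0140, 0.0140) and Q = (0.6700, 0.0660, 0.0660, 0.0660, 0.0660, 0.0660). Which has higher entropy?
Q

P is highly concentrated on one outcome (93%), making it nearly deterministic. Q spreads its mass more evenly (max 67%). The more spread-out distribution has higher entropy: H(P) ≈ 0.528 bits, H(Q) ≈ 1.681 bits.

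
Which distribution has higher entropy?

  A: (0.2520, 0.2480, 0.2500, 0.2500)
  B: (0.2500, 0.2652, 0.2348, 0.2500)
A

Both distributions are close to uniform, making this a harder comparison.

H(A) = 2.0000 bits
H(B) = 1.9987 bits

The distribution closer to uniform has higher entropy.
Answer: A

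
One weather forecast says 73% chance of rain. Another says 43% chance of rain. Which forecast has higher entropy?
43% forecast

Treat each forecast as a Bernoulli distribution. Binary entropy is maximized at p=0.5 and falls off symmetrically toward 0 or 1. The 43% forecast is closer to 50%, so it is more uncertain. H(73%) ≈ 0.841 bits, H(43%) ≈ 0.986 bits.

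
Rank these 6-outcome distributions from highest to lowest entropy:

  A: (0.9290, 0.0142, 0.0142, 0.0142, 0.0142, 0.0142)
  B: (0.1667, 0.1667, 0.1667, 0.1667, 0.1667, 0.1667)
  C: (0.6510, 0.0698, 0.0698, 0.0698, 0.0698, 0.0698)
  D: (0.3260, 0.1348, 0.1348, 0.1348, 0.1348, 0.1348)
B > D > C > A

Key insight: Entropy is maximized by uniform distributions and minimized by concentrated distributions.

Entropies:
  H(A) = 0.5345 bits
  H(B) = 2.5850 bits
  H(C) = 1.7435 bits
  H(D) = 2.4758 bits

Ranking: B > D > C > A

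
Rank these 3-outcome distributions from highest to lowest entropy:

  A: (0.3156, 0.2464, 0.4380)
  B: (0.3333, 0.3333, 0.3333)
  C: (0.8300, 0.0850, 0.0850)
B > A > C

Key insight: Entropy is maximized by uniform distributions and minimized by concentrated distributions.

- Uniform distributions have maximum entropy log₂(3) = 1.5850 bits
- The more "peaked" or concentrated a distribution, the lower its entropy

Entropies:
  H(A) = 1.5447 bits
  H(B) = 1.5850 bits
  H(C) = 0.8277 bits

Ranking: B > A > C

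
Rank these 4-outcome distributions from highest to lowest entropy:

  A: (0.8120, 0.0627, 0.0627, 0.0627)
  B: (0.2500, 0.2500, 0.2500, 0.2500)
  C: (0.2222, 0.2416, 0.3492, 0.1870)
B > C > A

Key insight: Entropy is maximized by uniform distributions and minimized by concentrated distributions.

- Uniform distributions have maximum entropy log₂(4) = 2.0000 bits
- The more "peaked" or concentrated a distribution, the lower its entropy

Entropies:
  H(A) = 0.9952 bits
  H(B) = 2.0000 bits
  H(C) = 1.9597 bits

Ranking: B > C > A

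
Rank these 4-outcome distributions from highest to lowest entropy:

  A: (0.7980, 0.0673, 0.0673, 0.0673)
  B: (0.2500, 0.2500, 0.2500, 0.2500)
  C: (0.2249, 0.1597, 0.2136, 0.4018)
B > C > A

Key insight: Entropy is maximized by uniform distributions and minimized by concentrated distributions.

- Uniform distributions have maximum entropy log₂(4) = 2.0000 bits
- The more "peaked" or concentrated a distribution, the lower its entropy

Entropies:
  H(A) = 1.0461 bits
  H(B) = 2.0000 bits
  H(C) = 1.9111 bits

Ranking: B > C > A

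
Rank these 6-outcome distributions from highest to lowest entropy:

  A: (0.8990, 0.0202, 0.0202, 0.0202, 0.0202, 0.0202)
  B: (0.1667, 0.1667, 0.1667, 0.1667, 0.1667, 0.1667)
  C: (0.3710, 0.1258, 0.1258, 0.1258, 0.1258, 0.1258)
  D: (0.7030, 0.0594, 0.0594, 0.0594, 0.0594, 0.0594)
B > C > D > A

Key insight: Entropy is maximized by uniform distributions and minimized by concentrated distributions.

Entropies:
  H(A) = 0.7067 bits
  H(B) = 2.5850 bits
  H(C) = 2.4119 bits
  H(D) = 1.5672 bits

Ranking: B > C > D > A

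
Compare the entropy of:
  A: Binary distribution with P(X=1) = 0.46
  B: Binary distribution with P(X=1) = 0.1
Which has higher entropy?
A

For binary distributions, entropy is maximized at p=0.5 and decreases as p moves toward 0 or 1.

H(A) = H(0.46) = 0.9954 bits
H(B) = H(0.1) = 0.4690 bits

Distribution A (p=0.46) is closer to uniform (p=0.5), so it has higher entropy.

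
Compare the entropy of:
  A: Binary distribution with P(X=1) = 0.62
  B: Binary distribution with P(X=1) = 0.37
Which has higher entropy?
A

For binary distributions, entropy is maximized at p=0.5 and decreases as p moves toward 0 or 1.

H(A) = H(0.62) = 0.9580 bits
H(B) = H(0.37) = 0.9507 bits

Distribution A (p=0.62) is closer to uniform (p=0.5), so it has higher entropy.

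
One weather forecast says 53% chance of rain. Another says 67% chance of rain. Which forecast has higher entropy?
53% forecast

Treat each forecast as a Bernoulli distribution. Binary entropy is maximized at p=0.5 and falls off symmetrically toward 0 or 1. The 53% forecast is closer to 50%, so it is more uncertain. H(53%) ≈ 0.997 bits, H(67%) ≈ 0.915 bits.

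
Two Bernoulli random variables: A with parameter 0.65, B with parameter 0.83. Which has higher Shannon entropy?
A

For binary distributions, entropy is maximized at p=0.5 and decreases as p moves toward 0 or 1.

H(A) = H(0.65) = 0.9341 bits
H(B) = H(0.83) = 0.6577 bits

Distribution A (p=0.65) is closer to uniform (p=0.5), so it has higher entropy.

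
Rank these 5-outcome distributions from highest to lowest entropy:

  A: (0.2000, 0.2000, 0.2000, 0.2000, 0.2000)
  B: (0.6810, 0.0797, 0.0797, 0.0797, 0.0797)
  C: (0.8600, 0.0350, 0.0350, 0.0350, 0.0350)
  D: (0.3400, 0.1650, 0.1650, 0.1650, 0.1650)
A > D > B > C

Key insight: Entropy is maximized by uniform distributions and minimized by concentrated distributions.

Entropies:
  H(A) = 2.3219 bits
  H(B) = 1.5413 bits
  H(C) = 0.8642 bits
  H(D) = 2.2448 bits

Ranking: A > D > B > C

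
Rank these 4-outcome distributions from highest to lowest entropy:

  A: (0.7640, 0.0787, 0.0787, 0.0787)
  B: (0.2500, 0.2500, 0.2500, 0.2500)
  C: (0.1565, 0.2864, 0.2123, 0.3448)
B > C > A

Key insight: Entropy is maximized by uniform distributions and minimized by concentrated distributions.

- Uniform distributions have maximum entropy log₂(4) = 2.0000 bits
- The more "peaked" or concentrated a distribution, the lower its entropy

Entropies:
  H(A) = 1.1624 bits
  H(B) = 2.0000 bits
  H(C) = 1.9398 bits

Ranking: B > C > A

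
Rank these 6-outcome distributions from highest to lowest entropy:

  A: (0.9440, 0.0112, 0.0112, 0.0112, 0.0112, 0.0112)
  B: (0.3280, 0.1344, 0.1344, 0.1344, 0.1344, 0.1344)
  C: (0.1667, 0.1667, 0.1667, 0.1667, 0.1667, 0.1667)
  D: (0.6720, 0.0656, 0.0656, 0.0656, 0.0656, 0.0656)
C > B > D > A

Key insight: Entropy is maximized by uniform distributions and minimized by concentrated distributions.

Entropies:
  H(A) = 0.4414 bits
  H(B) = 2.4732 bits
  H(C) = 2.5850 bits
  H(D) = 1.6745 bits

Ranking: C > B > D > A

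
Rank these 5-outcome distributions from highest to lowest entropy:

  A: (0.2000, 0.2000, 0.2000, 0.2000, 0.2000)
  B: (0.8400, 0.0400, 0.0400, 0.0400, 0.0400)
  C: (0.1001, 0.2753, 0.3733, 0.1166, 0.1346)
A > C > B

Key insight: Entropy is maximized by uniform distributions and minimized by concentrated distributions.

- Uniform distributions have maximum entropy log₂(5) = 2.3219 bits
- The more "peaked" or concentrated a distribution, the lower its entropy

Entropies:
  H(A) = 2.3219 bits
  H(B) = 0.9543 bits
  H(C) = 2.1264 bits

Ranking: A > C > B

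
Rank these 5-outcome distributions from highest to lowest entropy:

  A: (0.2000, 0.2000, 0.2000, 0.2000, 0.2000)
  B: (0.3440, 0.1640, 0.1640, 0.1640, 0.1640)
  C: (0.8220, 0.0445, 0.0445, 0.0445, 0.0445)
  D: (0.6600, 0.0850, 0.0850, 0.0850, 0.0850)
A > B > D > C

Key insight: Entropy is maximized by uniform distributions and minimized by concentrated distributions.

Entropies:
  H(A) = 2.3219 bits
  H(B) = 2.2406 bits
  H(C) = 1.0317 bits
  H(D) = 1.6048 bits

Ranking: A > B > D > C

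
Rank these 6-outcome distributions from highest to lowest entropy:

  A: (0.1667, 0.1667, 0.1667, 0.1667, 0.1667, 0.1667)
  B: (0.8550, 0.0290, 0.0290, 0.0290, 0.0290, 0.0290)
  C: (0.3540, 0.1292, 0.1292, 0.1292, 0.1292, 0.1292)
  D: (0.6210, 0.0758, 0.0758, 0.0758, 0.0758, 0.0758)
A > C > D > B

Key insight: Entropy is maximized by uniform distributions and minimized by concentrated distributions.

Entropies:
  H(A) = 2.5850 bits
  H(B) = 0.9339 bits
  H(C) = 2.4376 bits
  H(D) = 1.8373 bits

Ranking: A > C > D > B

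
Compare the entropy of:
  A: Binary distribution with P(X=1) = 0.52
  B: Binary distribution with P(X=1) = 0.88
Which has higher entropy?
A

For binary distributions, entropy is maximized at p=0.5 and decreases as p moves toward 0 or 1.

H(A) = H(0.52) = 0.9988 bits
H(B) = H(0.88) = 0.5294 bits

Distribution A (p=0.52) is closer to uniform (p=0.5), so it has higher entropy.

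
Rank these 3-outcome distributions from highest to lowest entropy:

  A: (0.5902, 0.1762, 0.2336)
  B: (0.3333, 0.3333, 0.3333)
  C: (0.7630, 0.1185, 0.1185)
B > A > C

Key insight: Entropy is maximized by uniform distributions and minimized by concentrated distributions.

- Uniform distributions have maximum entropy log₂(3) = 1.5850 bits
- The more "peaked" or concentrated a distribution, the lower its entropy

Entropies:
  H(A) = 1.3804 bits
  H(B) = 1.5850 bits
  H(C) = 1.0270 bits

Ranking: B > A > C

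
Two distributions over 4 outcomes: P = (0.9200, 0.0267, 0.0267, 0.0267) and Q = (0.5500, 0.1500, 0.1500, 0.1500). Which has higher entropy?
Q

P is highly concentrated on one outcome (92%), making it nearly deterministic. Q spreads its mass more evenly (max 55%). The more spread-out distribution has higher entropy: H(P) ≈ 0.529 bits, H(Q) ≈ 1.706 bits.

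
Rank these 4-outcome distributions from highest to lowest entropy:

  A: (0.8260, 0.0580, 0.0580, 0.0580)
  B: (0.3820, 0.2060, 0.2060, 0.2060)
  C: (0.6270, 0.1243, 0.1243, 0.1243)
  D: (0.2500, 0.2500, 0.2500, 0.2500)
D > B > C > A

Key insight: Entropy is maximized by uniform distributions and minimized by concentrated distributions.

Entropies:
  H(A) = 0.9426 bits
  H(B) = 1.9389 bits
  H(C) = 1.5441 bits
  H(D) = 2.0000 bits

Ranking: D > B > C > A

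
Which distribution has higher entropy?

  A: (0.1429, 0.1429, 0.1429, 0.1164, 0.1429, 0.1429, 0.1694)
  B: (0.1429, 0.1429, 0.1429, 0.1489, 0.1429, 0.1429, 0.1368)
B

Both distributions are close to uniform, making this a harder comparison.

H(A) = 2.8002 bits
H(B) = 2.8070 bits

The distribution closer to uniform has higher entropy.
Answer: B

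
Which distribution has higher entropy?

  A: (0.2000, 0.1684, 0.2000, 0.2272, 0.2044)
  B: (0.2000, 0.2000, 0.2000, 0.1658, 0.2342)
A

Both distributions are close to uniform, making this a harder comparison.

H(A) = 2.3155 bits
H(B) = 2.3134 bits

The distribution closer to uniform has higher entropy.
Answer: A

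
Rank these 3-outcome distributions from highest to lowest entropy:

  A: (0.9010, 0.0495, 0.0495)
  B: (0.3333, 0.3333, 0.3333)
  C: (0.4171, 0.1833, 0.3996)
B > C > A

Key insight: Entropy is maximized by uniform distributions and minimized by concentrated distributions.

- Uniform distributions have maximum entropy log₂(3) = 1.5850 bits
- The more "peaked" or concentrated a distribution, the lower its entropy

Entropies:
  H(A) = 0.5648 bits
  H(B) = 1.5850 bits
  H(C) = 1.5037 bits

Ranking: B > C > A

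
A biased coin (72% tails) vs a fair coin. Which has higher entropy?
Fair coin

The fair coin is uniform (p=0.5), maximizing binary entropy at 1 bit. The biased coin has H(0.72) ≈ 0.855 bits — its outcome is more predictable, so its entropy is lower.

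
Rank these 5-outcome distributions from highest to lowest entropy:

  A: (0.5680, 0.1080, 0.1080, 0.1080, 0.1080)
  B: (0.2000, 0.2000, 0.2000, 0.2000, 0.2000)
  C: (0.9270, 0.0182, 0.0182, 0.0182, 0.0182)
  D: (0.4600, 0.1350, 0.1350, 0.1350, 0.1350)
B > D > A > C

Key insight: Entropy is maximized by uniform distributions and minimized by concentrated distributions.

Entropies:
  H(A) = 1.8506 bits
  H(B) = 2.3219 bits
  H(C) = 0.5230 bits
  H(D) = 2.0754 bits

Ranking: B > D > A > C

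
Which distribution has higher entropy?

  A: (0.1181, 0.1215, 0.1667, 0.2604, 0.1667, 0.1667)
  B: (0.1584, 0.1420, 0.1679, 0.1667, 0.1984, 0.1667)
B

Both distributions are close to uniform, making this a harder comparison.

H(A) = 2.5314 bits
H(B) = 2.5778 bits

The distribution closer to uniform has higher entropy.
Answer: B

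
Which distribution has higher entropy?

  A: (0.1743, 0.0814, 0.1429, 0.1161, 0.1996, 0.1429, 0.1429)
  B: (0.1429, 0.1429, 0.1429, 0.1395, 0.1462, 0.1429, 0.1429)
B

Both distributions are close to uniform, making this a harder comparison.

H(A) = 2.7618 bits
H(B) = 2.8072 bits

The distribution closer to uniform has higher entropy.
Answer: B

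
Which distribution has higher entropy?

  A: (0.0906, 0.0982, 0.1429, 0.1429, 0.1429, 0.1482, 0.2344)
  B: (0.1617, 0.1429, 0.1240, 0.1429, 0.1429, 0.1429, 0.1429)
B

Both distributions are close to uniform, making this a harder comparison.

H(A) = 2.7446 bits
H(B) = 2.8038 bits

The distribution closer to uniform has higher entropy.
Answer: B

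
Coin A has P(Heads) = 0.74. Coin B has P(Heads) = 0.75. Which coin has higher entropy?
A

For binary distributions, entropy is maximized at p=0.5 and decreases as p moves toward 0 or 1.

H(A) = H(0.74) = 0.8267 bits
H(B) = H(0.75) = 0.8113 bits

Distribution A (p=0.74) is closer to uniform (p=0.5), so it has higher entropy.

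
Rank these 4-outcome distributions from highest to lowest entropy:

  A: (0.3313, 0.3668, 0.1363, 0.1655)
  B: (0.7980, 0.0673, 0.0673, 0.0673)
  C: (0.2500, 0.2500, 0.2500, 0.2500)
C > A > B

Key insight: Entropy is maximized by uniform distributions and minimized by concentrated distributions.

- Uniform distributions have maximum entropy log₂(4) = 2.0000 bits
- The more "peaked" or concentrated a distribution, the lower its entropy

Entropies:
  H(A) = 1.8802 bits
  H(B) = 1.0461 bits
  H(C) = 2.0000 bits

Ranking: C > A > B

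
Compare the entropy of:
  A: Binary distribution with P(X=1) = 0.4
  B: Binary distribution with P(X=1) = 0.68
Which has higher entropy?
A

For binary distributions, entropy is maximized at p=0.5 and decreases as p moves toward 0 or 1.

H(A) = H(0.4) = 0.9710 bits
H(B) = H(0.68) = 0.9044 bits

Distribution A (p=0.4) is closer to uniform (p=0.5), so it has higher entropy.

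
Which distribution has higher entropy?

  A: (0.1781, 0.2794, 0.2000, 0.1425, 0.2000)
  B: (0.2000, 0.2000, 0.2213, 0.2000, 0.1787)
B

Both distributions are close to uniform, making this a harder comparison.

H(A) = 2.2867 bits
H(B) = 2.3187 bits

The distribution closer to uniform has higher entropy.
Answer: B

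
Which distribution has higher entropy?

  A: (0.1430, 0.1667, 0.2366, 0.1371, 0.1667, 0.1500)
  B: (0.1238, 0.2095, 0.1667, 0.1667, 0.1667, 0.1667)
B

Both distributions are close to uniform, making this a harder comparison.

H(A) = 2.5584 bits
H(B) = 2.5689 bits

The distribution closer to uniform has higher entropy.
Answer: B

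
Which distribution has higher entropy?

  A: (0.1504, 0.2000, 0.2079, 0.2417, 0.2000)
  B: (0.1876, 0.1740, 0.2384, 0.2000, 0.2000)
B

Both distributions are close to uniform, making this a harder comparison.

H(A) = 2.3061 bits
H(B) = 2.3138 bits

The distribution closer to uniform has higher entropy.
Answer: B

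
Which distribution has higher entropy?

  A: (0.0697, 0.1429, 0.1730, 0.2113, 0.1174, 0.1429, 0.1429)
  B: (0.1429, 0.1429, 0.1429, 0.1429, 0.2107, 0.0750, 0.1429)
B

Both distributions are close to uniform, making this a harder comparison.

H(A) = 2.7456 bits
H(B) = 2.7589 bits

The distribution closer to uniform has higher entropy.
Answer: B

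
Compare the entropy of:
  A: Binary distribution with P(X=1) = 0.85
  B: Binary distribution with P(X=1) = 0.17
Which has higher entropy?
B

For binary distributions, entropy is maximized at p=0.5 and decreases as p moves toward 0 or 1.

H(A) = H(0.85) = 0.6098 bits
H(B) = H(0.17) = 0.6577 bits

Distribution B (p=0.17) is closer to uniform (p=0.5), so it has higher entropy.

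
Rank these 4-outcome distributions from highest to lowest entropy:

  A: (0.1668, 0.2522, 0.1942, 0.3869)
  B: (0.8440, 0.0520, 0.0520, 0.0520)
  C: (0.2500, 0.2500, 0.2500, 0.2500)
C > A > B

Key insight: Entropy is maximized by uniform distributions and minimized by concentrated distributions.

- Uniform distributions have maximum entropy log₂(4) = 2.0000 bits
- The more "peaked" or concentrated a distribution, the lower its entropy

Entropies:
  H(A) = 1.9213 bits
  H(B) = 0.8719 bits
  H(C) = 2.0000 bits

Ranking: C > A > B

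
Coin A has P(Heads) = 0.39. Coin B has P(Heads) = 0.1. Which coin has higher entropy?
A

For binary distributions, entropy is maximized at p=0.5 and decreases as p moves toward 0 or 1.

H(A) = H(0.39) = 0.9648 bits
H(B) = H(0.1) = 0.4690 bits

Distribution A (p=0.39) is closer to uniform (p=0.5), so it has higher entropy.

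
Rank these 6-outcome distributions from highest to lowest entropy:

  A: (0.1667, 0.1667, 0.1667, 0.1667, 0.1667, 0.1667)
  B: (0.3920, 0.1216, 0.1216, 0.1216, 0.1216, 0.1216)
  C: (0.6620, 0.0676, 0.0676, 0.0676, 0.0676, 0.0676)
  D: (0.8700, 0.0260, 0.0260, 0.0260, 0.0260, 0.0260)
A > B > C > D

Key insight: Entropy is maximized by uniform distributions and minimized by concentrated distributions.

Entropies:
  H(A) = 2.5850 bits
  H(B) = 2.3778 bits
  H(C) = 1.7077 bits
  H(D) = 0.8593 bits

Ranking: A > B > C > D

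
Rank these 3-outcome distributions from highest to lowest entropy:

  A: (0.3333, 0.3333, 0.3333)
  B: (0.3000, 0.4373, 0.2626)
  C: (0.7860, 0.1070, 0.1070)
A > B > C

Key insight: Entropy is maximized by uniform distributions and minimized by concentrated distributions.

- Uniform distributions have maximum entropy log₂(3) = 1.5850 bits
- The more "peaked" or concentrated a distribution, the lower its entropy

Entropies:
  H(A) = 1.5850 bits
  H(B) = 1.5495 bits
  H(C) = 0.9631 bits

Ranking: A > B > C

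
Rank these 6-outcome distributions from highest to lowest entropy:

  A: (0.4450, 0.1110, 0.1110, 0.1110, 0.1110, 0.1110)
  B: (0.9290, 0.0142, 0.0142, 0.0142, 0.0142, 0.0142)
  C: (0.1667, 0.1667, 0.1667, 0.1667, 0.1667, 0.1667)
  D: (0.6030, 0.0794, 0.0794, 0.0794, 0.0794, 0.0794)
C > A > D > B

Key insight: Entropy is maximized by uniform distributions and minimized by concentrated distributions.

Entropies:
  H(A) = 2.2799 bits
  H(B) = 0.5345 bits
  H(C) = 2.5850 bits
  H(D) = 1.8910 bits

Ranking: C > A > D > B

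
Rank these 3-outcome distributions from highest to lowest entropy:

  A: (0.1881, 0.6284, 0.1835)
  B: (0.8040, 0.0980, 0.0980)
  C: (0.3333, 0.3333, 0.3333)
C > A > B

Key insight: Entropy is maximized by uniform distributions and minimized by concentrated distributions.

- Uniform distributions have maximum entropy log₂(3) = 1.5850 bits
- The more "peaked" or concentrated a distribution, the lower its entropy

Entropies:
  H(A) = 1.3235 bits
  H(B) = 0.9099 bits
  H(C) = 1.5850 bits

Ranking: C > A > B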